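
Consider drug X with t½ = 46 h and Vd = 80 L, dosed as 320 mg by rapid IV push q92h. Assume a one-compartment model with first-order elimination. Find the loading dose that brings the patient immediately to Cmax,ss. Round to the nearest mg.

427 mg

f = (1/2)^(92/46) ≈ 0.250000; accumulation ratio R = 1/(1−f) ≈ 1.33333.
Loading dose to hit Cmax,ss on first dose: D_load = D_maint·R ≈ 320 × 1.33333 ≈ 426.67 mg.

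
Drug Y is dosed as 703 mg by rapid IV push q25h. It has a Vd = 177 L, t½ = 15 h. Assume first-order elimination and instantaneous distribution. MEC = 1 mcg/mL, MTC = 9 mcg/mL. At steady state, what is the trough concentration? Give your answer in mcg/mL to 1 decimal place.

1.8 mcg/mL

Over one 25-h interval, 25/15 ≈ 1.6667 half-lives elapse, leaving f ≈ 0.3150 of each dose.
At steady state, accumulation factor R = 1/(1 − e^(−kτ)) ≈ 1.4599.
Single-dose peak C₀ = D/Vd = 703/177 ≈ 3.972 mcg/mL.
Steady-state peak Cmax,ss = C₀·R ≈ 3.972 × 1.4599 ≈ 5.799 mcg/mL.
Steady-state trough Cmin,ss = Cmax,ss·f ≈ 5.799 × 0.3150 ≈ 1.827 mcg/mL.
Trough 1.8 mcg/mL vs MEC 1 mcg/mL: adequate.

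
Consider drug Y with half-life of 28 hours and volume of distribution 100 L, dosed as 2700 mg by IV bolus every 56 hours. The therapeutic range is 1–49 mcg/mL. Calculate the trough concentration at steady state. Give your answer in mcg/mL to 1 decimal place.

9.0 mcg/mL

The dosing interval is 2 half-lives, so f = 2^(−2) = 0.25.
Accumulation ratio R = 1/(1 − f) = 1/0.75 = 4/3.
Single-dose peak C₀ = D/Vd = 2700/100 = 27 mcg/mL.
Steady-state peak Cmax,ss = C₀·R = 27 × 4/3 ≈ 36.000 mcg/mL.
Steady-state trough Cmin,ss = Cmax,ss·f ≈ 36.000 × 0.25 ≈ 9.000 mcg/mL.
Trough 9.0 mcg/mL vs MEC 1 mcg/mL: adequate.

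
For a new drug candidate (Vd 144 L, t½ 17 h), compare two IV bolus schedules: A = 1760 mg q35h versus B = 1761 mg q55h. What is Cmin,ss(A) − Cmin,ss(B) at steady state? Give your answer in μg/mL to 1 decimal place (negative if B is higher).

2.4 μg/mL

Regimen A: f = (1/2)^(35/17) ≈ 0.2400; Cmin,ss = (1760/144)·f/(1−f) ≈ 3.860 μg/mL.
Regimen B: f = (1/2)^(55/17) ≈ 0.1062; Cmin,ss = (1761/144)·f/(1−f) ≈ 1.453 μg/mL.
Difference ≈ 3.860 − 1.453 ≈ 2.407 μg/mL.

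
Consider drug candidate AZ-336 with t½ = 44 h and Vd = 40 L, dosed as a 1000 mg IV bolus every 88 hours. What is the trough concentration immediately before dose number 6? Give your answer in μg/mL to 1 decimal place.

8.3 μg/mL

f = (1/2)^(τ/t½) = (1/2)^(88/44) ≈ 0.2500.
C₀ = D/Vd = 1000/40 ≈ 25.000 μg/mL.
Before the 6th dose, 5 doses have been given. Superposition: Cmin = C₀·(f + f² + … + f^5).
≈ 25.000 × (0.2500 + 0.0625 + 0.0156 + 0.0039 + 0.0010) ≈ 25.000 × 0.3330 ≈ 8.325 μg/mL.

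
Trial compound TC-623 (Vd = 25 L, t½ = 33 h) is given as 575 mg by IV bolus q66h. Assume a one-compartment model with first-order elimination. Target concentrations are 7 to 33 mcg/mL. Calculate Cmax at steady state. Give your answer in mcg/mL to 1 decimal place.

30.7 mcg/mL

The dosing interval is 2 half-lives, so f = 2^(−2) = 0.25.
At steady state, R = 1/(1 − 0.25) = 4/3.
Single-dose peak C₀ = D/Vd = 575/25 = 23 mcg/mL.
Steady-state peak Cmax,ss = C₀·R = 23 × 4/3 ≈ 30.667 mcg/mL.
Peak 30.7 mcg/mL vs MTC 33 mcg/mL: below toxic threshold.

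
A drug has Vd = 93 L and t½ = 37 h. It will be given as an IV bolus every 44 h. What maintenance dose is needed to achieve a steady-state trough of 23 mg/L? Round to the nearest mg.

2738 mg

τ/t½ = 44/37 ≈ 1.1892, so f = (1/2)^(44/37) ≈ 0.438549.
Cmin,ss = (D/Vd)·f/(1−f), so D = Cmin,ss·Vd·(1−f)/f.
D = 23 × 93 × (1−f)/f ≈ 23 × 93 × 1.28025 ≈ 2738.45 mg.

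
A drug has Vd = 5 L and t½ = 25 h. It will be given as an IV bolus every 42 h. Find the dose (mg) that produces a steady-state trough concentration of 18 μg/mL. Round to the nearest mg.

τ/t½ = 42/25 ≈ 1.68, so f = (1/2)^(42/25) ≈ 0.312083.
Cmin,ss = (D/Vd)·f/(1−f), so D = Cmin,ss·Vd·(1−f)/f.
D = 18 × 5 × (1−f)/f ≈ 18 × 5 × 2.20428 ≈ 198.39 mg.

198 mg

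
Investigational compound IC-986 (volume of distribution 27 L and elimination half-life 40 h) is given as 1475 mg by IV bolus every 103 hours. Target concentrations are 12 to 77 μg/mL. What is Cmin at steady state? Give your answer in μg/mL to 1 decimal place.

k = ln2/t½ = ln2/40 ≈ 0.017329 h⁻¹; fraction remaining f = e^(−kτ) = e^(−0.017329×103) ≈ 0.1678.
Accumulation ratio R = 1/(1 − f) ≈ 1/0.8322 ≈ 1.2016.
Each bolus raises the concentration by D/Vd = 1475/27 ≈ 54.630 μg/mL.
Steady-state peak Cmax,ss = C₀·R ≈ 54.630 × 1.2016 ≈ 65.643 μg/mL.
One interval later, Cmin,ss = Cmax,ss·e^(−kτ) ≈ 65.643 × 0.1678 ≈ 11.015 μg/mL.
Trough 11.0 μg/mL vs MEC 12 μg/mL: subtherapeutic.

11.0 μg/mL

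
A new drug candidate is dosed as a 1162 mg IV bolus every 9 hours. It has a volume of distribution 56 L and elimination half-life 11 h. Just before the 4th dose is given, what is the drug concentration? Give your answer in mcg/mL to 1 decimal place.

f = (1/2)^(τ/t½) = (1/2)^(9/11) ≈ 0.5672.
C₀ = D/Vd = 1162/56 ≈ 20.750 mcg/mL.
Before the 4th dose, 3 doses have been given. Superposition: Cmin = C₀·(f + f² + … + f^3).
≈ 20.750 × (0.5672 + 0.3217 + 0.1825) ≈ 20.750 × 1.0714 ≈ 22.232 mcg/mL.

22.2 mcg/mL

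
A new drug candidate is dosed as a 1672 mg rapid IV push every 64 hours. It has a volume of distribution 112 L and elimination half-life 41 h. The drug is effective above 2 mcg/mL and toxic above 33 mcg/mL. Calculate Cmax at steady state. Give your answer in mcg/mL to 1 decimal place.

k = ln2/t½ = ln2/41 ≈ 0.016906 h⁻¹; fraction remaining f = e^(−kτ) = e^(−0.016906×64) ≈ 0.3389.
Accumulation ratio R = 1/(1 − f) ≈ 1/0.6611 ≈ 1.5126.
Each bolus raises the concentration by D/Vd = 1672/112 ≈ 14.929 mcg/mL.
Steady-state peak Cmax,ss = C₀·R ≈ 14.929 × 1.5126 ≈ 22.582 mcg/mL.
Peak 22.6 mcg/mL vs MTC 33 mcg/mL: below toxic threshold.

22.6 mcg/mL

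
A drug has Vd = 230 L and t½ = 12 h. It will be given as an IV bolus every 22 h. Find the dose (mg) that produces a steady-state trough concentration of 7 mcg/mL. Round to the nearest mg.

4127 mg

τ/t½ = 22/12 ≈ 1.8333, so f = (1/2)^(22/12) ≈ 0.280616.
Cmin,ss = (D/Vd)·f/(1−f), so D = Cmin,ss·Vd·(1−f)/f.
D = 7 × 230 × (1−f)/f ≈ 7 × 230 × 2.56359 ≈ 4127.38 mg.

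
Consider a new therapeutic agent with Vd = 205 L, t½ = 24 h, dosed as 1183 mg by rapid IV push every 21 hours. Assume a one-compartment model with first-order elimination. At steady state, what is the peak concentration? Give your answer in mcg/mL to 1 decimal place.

12.7 mcg/mL

Over one 21-h interval, 21/24 ≈ 0.875 half-lives elapse, leaving f ≈ 0.5453 of each dose.
At steady state, accumulation factor R = 1/(1 − e^(−kτ)) ≈ 2.1993.
Each bolus raises the concentration by D/Vd = 1183/205 ≈ 5.771 mcg/mL.
Steady-state peak Cmax,ss = C₀·R ≈ 5.771 × 2.1993 ≈ 12.692 mcg/mL.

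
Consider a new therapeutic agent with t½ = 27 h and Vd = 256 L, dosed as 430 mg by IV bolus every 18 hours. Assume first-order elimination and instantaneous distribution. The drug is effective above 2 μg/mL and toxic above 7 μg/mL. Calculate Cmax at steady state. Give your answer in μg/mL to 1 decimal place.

4.5 μg/mL

Over one 18-h interval, 18/27 ≈ 0.66667 half-lives elapse, leaving f ≈ 0.6300 of each dose.
Accumulation ratio R = 1/(1 − f) ≈ 1/0.3700 ≈ 2.7027.
Single-dose peak C₀ = D/Vd = 430/256 ≈ 1.680 μg/mL.
Steady-state peak Cmax,ss = C₀·R ≈ 1.680 × 2.7027 ≈ 4.541 μg/mL.
Peak 4.5 μg/mL vs MTC 7 μg/mL: below toxic threshold.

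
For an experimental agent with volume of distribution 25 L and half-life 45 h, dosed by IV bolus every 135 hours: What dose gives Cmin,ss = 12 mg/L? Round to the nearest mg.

τ/t½ = 135/45 ≈ 3, so f = (1/2)^(135/45) ≈ 0.125000.
Cmin,ss = (D/Vd)·f/(1−f), so D = Cmin,ss·Vd·(1−f)/f.
D = 12 × 25 × (1−f)/f ≈ 12 × 25 × 7.00000 ≈ 2100.00 mg.

2100 mg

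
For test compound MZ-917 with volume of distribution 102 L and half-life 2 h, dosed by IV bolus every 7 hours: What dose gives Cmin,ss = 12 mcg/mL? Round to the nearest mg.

12624 mg

τ/t½ = 7/2 ≈ 3.5, so f = (1/2)^(7/2) ≈ 0.088388.
Cmin,ss = (D/Vd)·f/(1−f), so D = Cmin,ss·Vd·(1−f)/f.
D = 12 × 102 × (1−f)/f ≈ 12 × 102 × 10.31375 ≈ 12624.03 mg.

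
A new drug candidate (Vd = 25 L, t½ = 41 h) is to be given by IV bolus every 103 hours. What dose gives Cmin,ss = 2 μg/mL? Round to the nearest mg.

τ/t½ = 103/41 ≈ 2.5122, so f = (1/2)^(103/41) ≈ 0.175289.
Cmin,ss = (D/Vd)·f/(1−f), so D = Cmin,ss·Vd·(1−f)/f.
D = 2 × 25 × (1−f)/f ≈ 2 × 25 × 4.70486 ≈ 235.24 mg.

235 mg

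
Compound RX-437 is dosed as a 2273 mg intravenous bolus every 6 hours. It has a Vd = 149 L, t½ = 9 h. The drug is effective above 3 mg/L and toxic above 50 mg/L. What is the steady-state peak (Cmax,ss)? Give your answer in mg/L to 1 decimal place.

41.2 mg/L

k = ln2/t½ = ln2/9 ≈ 0.077016 h⁻¹; fraction remaining f = e^(−kτ) = e^(−0.077016×6) ≈ 0.6300.
At steady state, accumulation factor R = 1/(1 − e^(−kτ)) ≈ 2.7027.
Single-dose peak C₀ = D/Vd = 2273/149 ≈ 15.255 mg/L.
Cmax,ss = C₀/(1 − f) ≈ 15.255/0.3700 ≈ 41.230 mg/L.
Peak 41.2 mg/L vs MTC 50 mg/L: below toxic threshold.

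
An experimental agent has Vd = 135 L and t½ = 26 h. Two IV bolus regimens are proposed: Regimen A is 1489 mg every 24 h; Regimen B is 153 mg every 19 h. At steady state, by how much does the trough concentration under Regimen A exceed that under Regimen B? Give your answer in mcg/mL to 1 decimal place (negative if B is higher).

Regimen A: f = (1/2)^(24/26) ≈ 0.5274; Cmin,ss = (1489/135)·f/(1−f) ≈ 12.309 mcg/mL.
Regimen B: f = (1/2)^(19/26) ≈ 0.6026; Cmin,ss = (153/135)·f/(1−f) ≈ 1.719 mcg/mL.
Difference ≈ 12.309 − 1.719 ≈ 10.590 mcg/mL.

10.6 mcg/mL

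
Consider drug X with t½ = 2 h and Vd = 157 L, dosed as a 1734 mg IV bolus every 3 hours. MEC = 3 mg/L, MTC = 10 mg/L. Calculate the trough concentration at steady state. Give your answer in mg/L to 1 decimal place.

6.0 mg/L

τ/t½ = 3/2 ≈ 1.5, so fraction remaining f = (1/2)^(3/2) ≈ 0.3536.
At steady state, accumulation factor R = 1/(1 − e^(−kτ)) ≈ 1.5470.
Single-dose peak C₀ = D/Vd = 1734/157 ≈ 11.045 mg/L.
Steady-state peak Cmax,ss = C₀·R ≈ 11.045 × 1.5470 ≈ 17.087 mg/L.
One interval later, Cmin,ss = Cmax,ss·e^(−kτ) ≈ 17.087 × 0.3536 ≈ 6.042 mg/L.
Trough 6.0 mg/L vs MEC 3 mg/L: adequate.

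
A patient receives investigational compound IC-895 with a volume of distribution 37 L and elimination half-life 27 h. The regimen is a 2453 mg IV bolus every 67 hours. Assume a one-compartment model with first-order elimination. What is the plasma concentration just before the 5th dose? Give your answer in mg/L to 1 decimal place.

f = (1/2)^(τ/t½) = (1/2)^(67/27) ≈ 0.1791.
C₀ = D/Vd = 2453/37 ≈ 66.297 mg/L.
Before the 5th dose, 4 doses have been given. Superposition: Cmin = C₀·(f + f² + … + f^4).
≈ 66.297 × (0.1791 + 0.0321 + 0.0057 + 0.0010) ≈ 66.297 × 0.2179 ≈ 14.446 mg/L.

14.4 mg/L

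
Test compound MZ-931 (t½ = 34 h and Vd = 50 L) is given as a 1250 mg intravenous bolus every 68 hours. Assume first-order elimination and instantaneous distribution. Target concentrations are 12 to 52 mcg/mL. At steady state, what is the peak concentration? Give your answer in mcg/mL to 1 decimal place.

33.3 mcg/mL

τ = 68 h = 2 half-lives, so f = (1/2)^2 = 0.25.
At steady state, R = 1/(1 − 0.25) = 4/3.
Single-dose peak C₀ = D/Vd = 1250/50 = 25 mcg/mL.
Steady-state peak Cmax,ss = C₀·R = 25 × 4/3 ≈ 33.333 mcg/mL.
Peak 33.3 mcg/mL vs MTC 52 mcg/mL: below toxic threshold.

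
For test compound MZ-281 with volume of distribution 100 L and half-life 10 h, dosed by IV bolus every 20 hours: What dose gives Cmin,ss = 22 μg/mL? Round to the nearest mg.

6600 mg

τ/t½ = 20/10 ≈ 2, so f = (1/2)^(20/10) ≈ 0.250000.
Cmin,ss = (D/Vd)·f/(1−f), so D = Cmin,ss·Vd·(1−f)/f.
D = 22 × 100 × (1−f)/f ≈ 22 × 100 × 3.00000 ≈ 6600.00 mg.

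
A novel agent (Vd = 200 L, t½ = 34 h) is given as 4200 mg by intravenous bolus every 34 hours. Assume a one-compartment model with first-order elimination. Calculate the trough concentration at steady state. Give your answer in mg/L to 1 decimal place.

21.0 mg/L

The dosing interval is 1 half-life, so f = 2^(−1) = 0.5.
At steady state, R = 1/(1 − 0.5) = 2/1.
Single-dose peak C₀ = D/Vd = 4200/200 = 21 mg/L.
Steady-state peak Cmax,ss = C₀·R = 21 × 2/1 ≈ 42.000 mg/L.
Steady-state trough Cmin,ss = Cmax,ss·f ≈ 42.000 × 0.5 ≈ 21.000 mg/L.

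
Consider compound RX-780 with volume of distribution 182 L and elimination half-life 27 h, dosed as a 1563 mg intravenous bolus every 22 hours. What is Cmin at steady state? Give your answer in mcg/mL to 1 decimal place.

11.3 mcg/mL

Over one 22-h interval, 22/27 ≈ 0.81481 half-lives elapse, leaving f ≈ 0.5685 of each dose.
Accumulation ratio R = 1/(1 − f) ≈ 1/0.4315 ≈ 2.3175.
Each bolus raises the concentration by D/Vd = 1563/182 ≈ 8.588 mcg/mL.
Steady-state peak Cmax,ss = C₀·R ≈ 8.588 × 2.3175 ≈ 19.903 mcg/mL.
Steady-state trough Cmin,ss = Cmax,ss·f ≈ 19.903 × 0.5685 ≈ 11.315 mcg/mL.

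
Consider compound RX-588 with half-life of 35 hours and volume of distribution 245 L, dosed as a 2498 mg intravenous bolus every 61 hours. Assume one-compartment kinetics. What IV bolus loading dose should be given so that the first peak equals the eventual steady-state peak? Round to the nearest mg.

3562 mg

f = (1/2)^(61/35) ≈ 0.298777; accumulation ratio R = 1/(1−f) ≈ 1.42608.
Loading dose to hit Cmax,ss on first dose: D_load = D_maint·R ≈ 2498 × 1.42608 ≈ 3562.35 mg.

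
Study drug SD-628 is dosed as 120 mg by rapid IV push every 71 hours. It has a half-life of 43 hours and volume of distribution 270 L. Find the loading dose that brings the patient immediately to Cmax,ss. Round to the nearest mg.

f = (1/2)^(71/43) ≈ 0.318383; accumulation ratio R = 1/(1−f) ≈ 1.46710.
Loading dose to hit Cmax,ss on first dose: D_load = D_maint·R ≈ 120 × 1.46710 ≈ 176.05 mg.

176 mg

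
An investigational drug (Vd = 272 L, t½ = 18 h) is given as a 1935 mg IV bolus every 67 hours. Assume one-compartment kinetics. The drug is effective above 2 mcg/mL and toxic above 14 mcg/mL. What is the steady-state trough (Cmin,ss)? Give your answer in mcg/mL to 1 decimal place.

k = ln2/t½ = ln2/18 ≈ 0.038508 h⁻¹; fraction remaining f = e^(−kτ) = e^(−0.038508×67) ≈ 0.0758.
Accumulation ratio R = 1/(1 − f) ≈ 1/0.9242 ≈ 1.0820.
Each bolus raises the concentration by D/Vd = 1935/272 ≈ 7.114 mcg/mL.
Steady-state peak Cmax,ss = C₀·R ≈ 7.114 × 1.0820 ≈ 7.697 mcg/mL.
Steady-state trough Cmin,ss = Cmax,ss·f ≈ 7.697 × 0.0758 ≈ 0.583 mcg/mL.
Trough 0.6 mcg/mL vs MEC 2 mcg/mL: subtherapeutic.

0.6 mcg/mL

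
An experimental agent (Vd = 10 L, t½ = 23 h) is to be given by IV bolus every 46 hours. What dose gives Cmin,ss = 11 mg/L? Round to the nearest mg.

τ/t½ = 46/23 ≈ 2, so f = (1/2)^(46/23) ≈ 0.250000.
Cmin,ss = (D/Vd)·f/(1−f), so D = Cmin,ss·Vd·(1−f)/f.
D = 11 × 10 × (1−f)/f ≈ 11 × 10 × 3.00000 ≈ 330.00 mg.

330 mg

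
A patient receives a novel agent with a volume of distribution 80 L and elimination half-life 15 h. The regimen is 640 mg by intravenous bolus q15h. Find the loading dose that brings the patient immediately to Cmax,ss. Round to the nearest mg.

1280 mg

f = (1/2)^(15/15) ≈ 0.500000; accumulation ratio R = 1/(1−f) ≈ 2.00000.
Loading dose to hit Cmax,ss on first dose: D_load = D_maint·R ≈ 640 × 2.00000 ≈ 1280.00 mg.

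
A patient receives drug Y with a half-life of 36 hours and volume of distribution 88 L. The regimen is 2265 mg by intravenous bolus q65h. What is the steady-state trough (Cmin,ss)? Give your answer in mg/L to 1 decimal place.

k = ln2/t½ = ln2/36 ≈ 0.019254 h⁻¹; fraction remaining f = e^(−kτ) = e^(−0.019254×65) ≈ 0.2861.
Accumulation ratio R = 1/(1 − f) ≈ 1/0.7139 ≈ 1.4008.
Single-dose peak C₀ = D/Vd = 2265/88 ≈ 25.739 mg/L.
Steady-state peak Cmax,ss = C₀·R ≈ 25.739 × 1.4008 ≈ 36.055 mg/L.
One interval later, Cmin,ss = Cmax,ss·e^(−kτ) ≈ 36.055 × 0.2861 ≈ 10.315 mg/L.

10.3 mg/L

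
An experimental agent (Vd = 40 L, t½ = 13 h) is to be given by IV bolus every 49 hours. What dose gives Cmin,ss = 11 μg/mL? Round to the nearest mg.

5559 mg

τ/t½ = 49/13 ≈ 3.7692, so f = (1/2)^(49/13) ≈ 0.073341.
Cmin,ss = (D/Vd)·f/(1−f), so D = Cmin,ss·Vd·(1−f)/f.
D = 11 × 40 × (1−f)/f ≈ 11 × 40 × 12.63494 ≈ 5559.37 mg.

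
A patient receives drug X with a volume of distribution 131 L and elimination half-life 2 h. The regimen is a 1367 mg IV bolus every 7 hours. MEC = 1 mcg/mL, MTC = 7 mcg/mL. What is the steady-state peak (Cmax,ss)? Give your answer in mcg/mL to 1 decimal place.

11.4 mcg/mL

k = ln2/t½ = ln2/2 ≈ 0.346574 h⁻¹; fraction remaining f = e^(−kτ) = e^(−0.346574×7) ≈ 0.0884.
At steady state, accumulation factor R = 1/(1 − e^(−kτ)) ≈ 1.0970.
Each bolus raises the concentration by D/Vd = 1367/131 ≈ 10.435 mcg/mL.
Cmax,ss = C₀/(1 − f) ≈ 10.435/0.9116 ≈ 11.447 mcg/mL.
Peak 11.4 mcg/mL vs MTC 7 mcg/mL: exceeds toxic threshold.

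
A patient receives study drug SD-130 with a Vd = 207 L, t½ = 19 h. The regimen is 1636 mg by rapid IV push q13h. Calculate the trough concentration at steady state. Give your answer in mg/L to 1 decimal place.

13.0 mg/L

Over one 13-h interval, 13/19 ≈ 0.68421 half-lives elapse, leaving f ≈ 0.6223 of each dose.
At steady state, accumulation factor R = 1/(1 − e^(−kτ)) ≈ 2.6476.
Each bolus raises the concentration by D/Vd = 1636/207 ≈ 7.903 mg/L.
Steady-state peak Cmax,ss = C₀·R ≈ 7.903 × 2.6476 ≈ 20.924 mg/L.
One interval later, Cmin,ss = Cmax,ss·e^(−kτ) ≈ 20.924 × 0.6223 ≈ 13.021 mg/L.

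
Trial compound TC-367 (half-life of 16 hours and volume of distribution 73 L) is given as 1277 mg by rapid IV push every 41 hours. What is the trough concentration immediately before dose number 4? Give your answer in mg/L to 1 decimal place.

f = (1/2)^(τ/t½) = (1/2)^(41/16) ≈ 0.1693.
C₀ = D/Vd = 1277/73 ≈ 17.493 mg/L.
Before the 4th dose, 3 doses have been given. Superposition: Cmin = C₀·(f + f² + … + f^3).
≈ 17.493 × (0.1693 + 0.0287 + 0.0049) ≈ 17.493 × 0.2029 ≈ 3.549 mg/L.

3.5 mg/L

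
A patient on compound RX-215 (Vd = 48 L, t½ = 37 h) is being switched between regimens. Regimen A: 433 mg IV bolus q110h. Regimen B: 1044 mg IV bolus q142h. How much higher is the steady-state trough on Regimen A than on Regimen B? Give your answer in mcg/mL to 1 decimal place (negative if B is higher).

-0.3 mcg/mL

Regimen A: f = (1/2)^(110/37) ≈ 0.1274; Cmin,ss = (433/48)·f/(1−f) ≈ 1.317 mcg/mL.
Regimen B: f = (1/2)^(142/37) ≈ 0.0699; Cmin,ss = (1044/48)·f/(1−f) ≈ 1.635 mcg/mL.
Difference ≈ 1.317 − 1.635 ≈ -0.318 mcg/mL.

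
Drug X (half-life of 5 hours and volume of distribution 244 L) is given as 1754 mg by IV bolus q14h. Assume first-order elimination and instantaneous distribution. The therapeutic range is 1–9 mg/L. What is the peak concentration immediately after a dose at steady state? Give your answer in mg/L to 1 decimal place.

Over one 14-h interval, 14/5 ≈ 2.8 half-lives elapse, leaving f ≈ 0.1436 of each dose.
At steady state, accumulation factor R = 1/(1 − e^(−kτ)) ≈ 1.1677.
Single-dose peak C₀ = D/Vd = 1754/244 ≈ 7.189 mg/L.
Steady-state peak Cmax,ss = C₀·R ≈ 7.189 × 1.1677 ≈ 8.395 mg/L.
Peak 8.4 mg/L vs MTC 9 mg/L: below toxic threshold.

8.4 mg/L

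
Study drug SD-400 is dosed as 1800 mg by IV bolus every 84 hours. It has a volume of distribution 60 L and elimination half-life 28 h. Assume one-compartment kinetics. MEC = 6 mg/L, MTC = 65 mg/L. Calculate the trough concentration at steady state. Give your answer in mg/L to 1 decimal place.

The dosing interval is 3 half-lives, so f = 2^(−3) = 0.125.
At steady state, R = 1/(1 − 0.125) = 8/7.
Single-dose peak C₀ = D/Vd = 1800/60 = 30 mg/L.
Steady-state peak Cmax,ss = C₀·R = 30 × 8/7 ≈ 34.286 mg/L.
Steady-state trough Cmin,ss = Cmax,ss·f ≈ 34.286 × 0.125 ≈ 4.286 mg/L.
Trough 4.3 mg/L vs MEC 6 mg/L: subtherapeutic.

4.3 mg/L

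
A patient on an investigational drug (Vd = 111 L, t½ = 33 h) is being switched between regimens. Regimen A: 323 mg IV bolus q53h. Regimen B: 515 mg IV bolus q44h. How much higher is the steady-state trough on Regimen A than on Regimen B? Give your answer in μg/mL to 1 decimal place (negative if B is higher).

-1.6 μg/mL

Regimen A: f = (1/2)^(53/33) ≈ 0.3285; Cmin,ss = (323/111)·f/(1−f) ≈ 1.424 μg/mL.
Regimen B: f = (1/2)^(44/33) ≈ 0.3969; Cmin,ss = (515/111)·f/(1−f) ≈ 3.053 μg/mL.
Difference ≈ 1.424 − 3.053 ≈ -1.629 μg/mL.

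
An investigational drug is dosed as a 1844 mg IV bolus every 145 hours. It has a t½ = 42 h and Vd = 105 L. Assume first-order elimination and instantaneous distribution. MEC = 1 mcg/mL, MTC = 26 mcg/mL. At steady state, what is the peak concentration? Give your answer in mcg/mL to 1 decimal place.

19.3 mcg/mL

τ/t½ = 145/42 ≈ 3.4524, so fraction remaining f = (1/2)^(145/42) ≈ 0.0914.
Accumulation ratio R = 1/(1 − f) ≈ 1/0.9086 ≈ 1.1006.
Each bolus raises the concentration by D/Vd = 1844/105 ≈ 17.562 mcg/mL.
Steady-state peak Cmax,ss = C₀·R ≈ 17.562 × 1.1006 ≈ 19.329 mcg/mL.
Peak 19.3 mcg/mL vs MTC 26 mcg/mL: below toxic threshold.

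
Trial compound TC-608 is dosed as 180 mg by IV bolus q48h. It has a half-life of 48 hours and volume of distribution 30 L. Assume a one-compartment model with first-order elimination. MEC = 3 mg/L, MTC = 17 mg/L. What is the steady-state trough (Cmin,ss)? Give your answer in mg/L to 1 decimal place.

6.0 mg/L

The dosing interval is 1 half-life, so f = 2^(−1) = 0.5.
Accumulation ratio R = 1/(1 − f) = 1/0.5 = 2/1.
Single-dose peak C₀ = D/Vd = 180/30 = 6 mg/L.
Steady-state peak Cmax,ss = C₀·R = 6 × 2/1 ≈ 12.000 mg/L.
Steady-state trough Cmin,ss = Cmax,ss·f ≈ 12.000 × 0.5 ≈ 6.000 mg/L.
Trough 6.0 mg/L vs MEC 3 mg/L: adequate.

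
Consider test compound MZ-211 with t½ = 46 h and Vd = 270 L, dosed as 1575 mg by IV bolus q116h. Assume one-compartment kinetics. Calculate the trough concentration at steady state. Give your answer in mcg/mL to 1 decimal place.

k = ln2/t½ = ln2/46 ≈ 0.015068 h⁻¹; fraction remaining f = e^(−kτ) = e^(−0.015068×116) ≈ 0.1741.
At steady state, accumulation factor R = 1/(1 − e^(−kτ)) ≈ 1.2108.
Single-dose peak C₀ = D/Vd = 1575/270 ≈ 5.833 mcg/mL.
Cmax,ss = C₀/(1 − f) ≈ 5.833/0.8259 ≈ 7.063 mcg/mL.
Steady-state trough Cmin,ss = Cmax,ss·f ≈ 7.063 × 0.1741 ≈ 1.230 mcg/mL.

1.2 mcg/mL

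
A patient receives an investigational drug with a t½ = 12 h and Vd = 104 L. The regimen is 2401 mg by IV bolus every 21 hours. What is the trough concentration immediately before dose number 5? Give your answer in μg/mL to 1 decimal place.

f = (1/2)^(τ/t½) = (1/2)^(21/12) ≈ 0.2973.
C₀ = D/Vd = 2401/104 ≈ 23.087 μg/mL.
Before the 5th dose, 4 doses have been given. Superposition: Cmin = C₀·(f + f² + … + f^4).
≈ 23.087 × (0.2973 + 0.0884 + 0.0263 + 0.0078) ≈ 23.087 × 0.4198 ≈ 9.692 μg/mL.

9.7 μg/mL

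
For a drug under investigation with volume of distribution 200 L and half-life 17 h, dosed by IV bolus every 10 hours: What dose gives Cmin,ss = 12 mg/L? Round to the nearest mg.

1208 mg

τ/t½ = 10/17 ≈ 0.58824, so f = (1/2)^(10/17) ≈ 0.665156.
Cmin,ss = (D/Vd)·f/(1−f), so D = Cmin,ss·Vd·(1−f)/f.
D = 12 × 200 × (1−f)/f ≈ 12 × 200 × 0.50341 ≈ 1208.18 mg.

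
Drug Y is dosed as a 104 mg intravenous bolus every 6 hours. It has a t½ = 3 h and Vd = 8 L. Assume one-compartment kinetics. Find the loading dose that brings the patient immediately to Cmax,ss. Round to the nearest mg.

f = (1/2)^(6/3) ≈ 0.250000; accumulation ratio R = 1/(1−f) ≈ 1.33333.
Loading dose to hit Cmax,ss on first dose: D_load = D_maint·R ≈ 104 × 1.33333 ≈ 138.67 mg.

139 mg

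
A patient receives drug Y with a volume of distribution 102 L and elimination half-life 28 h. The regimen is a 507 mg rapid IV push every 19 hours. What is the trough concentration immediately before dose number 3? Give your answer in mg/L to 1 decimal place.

5.0 mg/L

f = (1/2)^(τ/t½) = (1/2)^(19/28) ≈ 0.6248.
C₀ = D/Vd = 507/102 ≈ 4.971 mg/L.
Before the 3rd dose, 2 doses have been given. Superposition: Cmin = C₀·(f + f²).
≈ 4.971 × (0.6248 + 0.3904) ≈ 4.971 × 1.0152 ≈ 5.047 mg/L.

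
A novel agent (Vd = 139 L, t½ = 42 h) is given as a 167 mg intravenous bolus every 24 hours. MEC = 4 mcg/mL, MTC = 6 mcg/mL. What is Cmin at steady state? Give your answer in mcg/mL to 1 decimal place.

2.5 mcg/mL

τ/t½ = 24/42 ≈ 0.57143, so fraction remaining f = (1/2)^(24/42) ≈ 0.6730.
At steady state, accumulation factor R = 1/(1 − e^(−kτ)) ≈ 3.0581.
Each bolus raises the concentration by D/Vd = 167/139 ≈ 1.201 mcg/mL.
Steady-state peak Cmax,ss = C₀·R ≈ 1.201 × 3.0581 ≈ 3.673 mcg/mL.
Steady-state trough Cmin,ss = Cmax,ss·f ≈ 3.673 × 0.6730 ≈ 2.472 mcg/mL.
Trough 2.5 mcg/mL vs MEC 4 mcg/mL: subtherapeutic.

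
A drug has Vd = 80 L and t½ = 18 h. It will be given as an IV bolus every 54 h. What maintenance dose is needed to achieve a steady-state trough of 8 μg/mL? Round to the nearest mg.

τ/t½ = 54/18 ≈ 3, so f = (1/2)^(54/18) ≈ 0.125000.
Cmin,ss = (D/Vd)·f/(1−f), so D = Cmin,ss·Vd·(1−f)/f.
D = 8 × 80 × (1−f)/f ≈ 8 × 80 × 7.00000 ≈ 4480.00 mg.

4480 mg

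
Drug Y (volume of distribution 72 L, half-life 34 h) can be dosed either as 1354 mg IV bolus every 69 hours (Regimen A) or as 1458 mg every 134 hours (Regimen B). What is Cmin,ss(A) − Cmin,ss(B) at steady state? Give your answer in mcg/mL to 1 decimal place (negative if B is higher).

4.7 mcg/mL

Regimen A: f = (1/2)^(69/34) ≈ 0.2450; Cmin,ss = (1354/72)·f/(1−f) ≈ 6.102 mcg/mL.
Regimen B: f = (1/2)^(134/34) ≈ 0.0651; Cmin,ss = (1458/72)·f/(1−f) ≈ 1.410 mcg/mL.
Difference ≈ 6.102 − 1.410 ≈ 4.692 mcg/mL.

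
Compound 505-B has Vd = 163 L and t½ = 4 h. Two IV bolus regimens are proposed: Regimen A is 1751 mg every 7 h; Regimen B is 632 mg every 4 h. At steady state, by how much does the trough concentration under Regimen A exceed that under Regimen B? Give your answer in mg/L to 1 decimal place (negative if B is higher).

0.7 mg/L

Regimen A: f = (1/2)^(7/4) ≈ 0.2973; Cmin,ss = (1751/163)·f/(1−f) ≈ 4.545 mg/L.
Regimen B: f = (1/2)^(4/4) ≈ 0.5000; Cmin,ss = (632/163)·f/(1−f) ≈ 3.877 mg/L.
Difference ≈ 4.545 − 3.877 ≈ 0.668 mg/L.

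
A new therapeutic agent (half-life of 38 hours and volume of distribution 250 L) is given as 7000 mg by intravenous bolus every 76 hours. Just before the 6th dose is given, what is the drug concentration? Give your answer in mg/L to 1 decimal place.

f = (1/2)^(τ/t½) = (1/2)^(76/38) ≈ 0.2500.
C₀ = D/Vd = 7000/250 ≈ 28.000 mg/L.
Before the 6th dose, 5 doses have been given. Superposition: Cmin = C₀·(f + f² + … + f^5).
≈ 28.000 × (0.2500 + 0.0625 + 0.0156 + 0.0039 + 0.0010) ≈ 28.000 × 0.3330 ≈ 9.324 mg/L.

9.3 mg/L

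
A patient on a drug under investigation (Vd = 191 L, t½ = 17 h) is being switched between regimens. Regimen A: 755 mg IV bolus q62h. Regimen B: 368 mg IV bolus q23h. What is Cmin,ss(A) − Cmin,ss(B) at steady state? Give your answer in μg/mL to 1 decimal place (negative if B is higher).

-0.9 μg/mL

Regimen A: f = (1/2)^(62/17) ≈ 0.0798; Cmin,ss = (755/191)·f/(1−f) ≈ 0.343 μg/mL.
Regimen B: f = (1/2)^(23/17) ≈ 0.3915; Cmin,ss = (368/191)·f/(1−f) ≈ 1.240 μg/mL.
Difference ≈ 0.343 − 1.240 ≈ -0.897 μg/mL.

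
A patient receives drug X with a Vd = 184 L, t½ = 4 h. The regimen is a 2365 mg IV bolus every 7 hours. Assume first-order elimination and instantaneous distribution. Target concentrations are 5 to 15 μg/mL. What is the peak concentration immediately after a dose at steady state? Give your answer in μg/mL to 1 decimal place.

18.3 μg/mL

k = ln2/t½ = ln2/4 ≈ 0.173287 h⁻¹; fraction remaining f = e^(−kτ) = e^(−0.173287×7) ≈ 0.2973.
Accumulation ratio R = 1/(1 − f) ≈ 1/0.7027 ≈ 1.4231.
Each bolus raises the concentration by D/Vd = 2365/184 ≈ 12.853 μg/mL.
Steady-state peak Cmax,ss = C₀·R ≈ 12.853 × 1.4231 ≈ 18.291 μg/mL.
Peak 18.3 μg/mL vs MTC 15 μg/mL: exceeds toxic threshold.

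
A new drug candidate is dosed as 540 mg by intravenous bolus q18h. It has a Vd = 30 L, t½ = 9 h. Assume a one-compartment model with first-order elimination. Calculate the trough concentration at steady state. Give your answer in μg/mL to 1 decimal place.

τ = 18 h = 2 half-lives, so f = (1/2)^2 = 0.25.
At steady state, R = 1/(1 − 0.25) = 4/3.
Single-dose peak C₀ = D/Vd = 540/30 = 18 μg/mL.
Steady-state peak Cmax,ss = C₀·R = 18 × 4/3 ≈ 24.000 μg/mL.
Steady-state trough Cmin,ss = Cmax,ss·f ≈ 24.000 × 0.25 ≈ 6.000 μg/mL.

6.0 μg/mL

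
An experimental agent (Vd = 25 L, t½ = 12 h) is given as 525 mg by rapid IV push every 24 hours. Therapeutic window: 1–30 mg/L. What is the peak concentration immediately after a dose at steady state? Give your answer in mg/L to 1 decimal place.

28.0 mg/L

τ = 24 h = 2 half-lives, so f = (1/2)^2 = 0.25.
At steady state, R = 1/(1 − 0.25) = 4/3.
Single-dose peak C₀ = D/Vd = 525/25 = 21 mg/L.
Steady-state peak Cmax,ss = C₀·R = 21 × 4/3 ≈ 28.000 mg/L.
Peak 28.0 mg/L vs MTC 30 mg/L: below toxic threshold.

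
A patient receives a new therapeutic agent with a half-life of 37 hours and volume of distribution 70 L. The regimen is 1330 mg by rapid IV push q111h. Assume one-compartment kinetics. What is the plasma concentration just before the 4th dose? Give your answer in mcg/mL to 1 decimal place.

f = (1/2)^(τ/t½) = (1/2)^(111/37) ≈ 0.1250.
C₀ = D/Vd = 1330/70 ≈ 19.000 mcg/mL.
Before the 4th dose, 3 doses have been given. Superposition: Cmin = C₀·(f + f² + … + f^3).
≈ 19.000 × (0.1250 + 0.0156 + 0.0020) ≈ 19.000 × 0.1426 ≈ 2.709 mcg/mL.

2.7 mcg/mL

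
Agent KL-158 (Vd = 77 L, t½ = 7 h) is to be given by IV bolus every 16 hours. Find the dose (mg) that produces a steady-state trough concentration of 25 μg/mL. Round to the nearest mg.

τ/t½ = 16/7 ≈ 2.2857, so f = (1/2)^(16/7) ≈ 0.205084.
Cmin,ss = (D/Vd)·f/(1−f), so D = Cmin,ss·Vd·(1−f)/f.
D = 25 × 77 × (1−f)/f ≈ 25 × 77 × 3.87605 ≈ 7461.40 mg.

7461 mg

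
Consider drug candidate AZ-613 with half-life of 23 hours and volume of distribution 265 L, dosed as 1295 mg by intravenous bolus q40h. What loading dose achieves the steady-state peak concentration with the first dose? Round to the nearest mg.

f = (1/2)^(40/23) ≈ 0.299550; accumulation ratio R = 1/(1−f) ≈ 1.42765.
Loading dose to hit Cmax,ss on first dose: D_load = D_maint·R ≈ 1295 × 1.42765 ≈ 1848.81 mg.

1849 mg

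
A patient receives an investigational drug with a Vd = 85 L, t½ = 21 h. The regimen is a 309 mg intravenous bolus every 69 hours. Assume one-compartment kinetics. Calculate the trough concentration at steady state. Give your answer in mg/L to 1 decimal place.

Over one 69-h interval, 69/21 ≈ 3.2857 half-lives elapse, leaving f ≈ 0.1025 of each dose.
At steady state, accumulation factor R = 1/(1 − e^(−kτ)) ≈ 1.1142.
Each bolus raises the concentration by D/Vd = 309/85 ≈ 3.635 mg/L.
Steady-state peak Cmax,ss = C₀·R ≈ 3.635 × 1.1142 ≈ 4.050 mg/L.
Steady-state trough Cmin,ss = Cmax,ss·f ≈ 4.050 × 0.1025 ≈ 0.415 mg/L.

0.4 mg/L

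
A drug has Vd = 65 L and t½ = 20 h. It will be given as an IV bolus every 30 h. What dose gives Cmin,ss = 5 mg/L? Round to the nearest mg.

594 mg

τ/t½ = 30/20 ≈ 1.5, so f = (1/2)^(30/20) ≈ 0.353553.
Cmin,ss = (D/Vd)·f/(1−f), so D = Cmin,ss·Vd·(1−f)/f.
D = 5 × 65 × (1−f)/f ≈ 5 × 65 × 1.82843 ≈ 594.24 mg.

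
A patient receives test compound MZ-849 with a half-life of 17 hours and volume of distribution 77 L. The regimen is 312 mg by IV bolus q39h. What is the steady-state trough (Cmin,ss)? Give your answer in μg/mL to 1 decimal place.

k = ln2/t½ = ln2/17 ≈ 0.040773 h⁻¹; fraction remaining f = e^(−kτ) = e^(−0.040773×39) ≈ 0.2039.
At steady state, accumulation factor R = 1/(1 − e^(−kτ)) ≈ 1.2561.
Single-dose peak C₀ = D/Vd = 312/77 ≈ 4.052 μg/mL.
Cmax,ss = C₀/(1 − f) ≈ 4.052/0.7961 ≈ 5.090 μg/mL.
Steady-state trough Cmin,ss = Cmax,ss·f ≈ 5.090 × 0.2039 ≈ 1.038 μg/mL.

1.0 μg/mL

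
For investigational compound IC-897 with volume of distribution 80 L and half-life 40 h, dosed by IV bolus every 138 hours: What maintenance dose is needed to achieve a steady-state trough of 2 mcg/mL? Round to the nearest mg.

1589 mg

τ/t½ = 138/40 ≈ 3.45, so f = (1/2)^(138/40) ≈ 0.091505.
Cmin,ss = (D/Vd)·f/(1−f), so D = Cmin,ss·Vd·(1−f)/f.
D = 2 × 80 × (1−f)/f ≈ 2 × 80 × 9.92836 ≈ 1588.54 mg.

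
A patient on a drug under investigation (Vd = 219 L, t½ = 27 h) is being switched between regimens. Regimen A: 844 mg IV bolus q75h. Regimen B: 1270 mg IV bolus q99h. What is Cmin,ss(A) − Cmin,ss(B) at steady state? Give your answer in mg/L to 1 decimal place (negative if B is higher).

Regimen A: f = (1/2)^(75/27) ≈ 0.1458; Cmin,ss = (844/219)·f/(1−f) ≈ 0.658 mg/L.
Regimen B: f = (1/2)^(99/27) ≈ 0.0787; Cmin,ss = (1270/219)·f/(1−f) ≈ 0.495 mg/L.
Difference ≈ 0.658 − 0.495 ≈ 0.163 mg/L.

0.2 mg/L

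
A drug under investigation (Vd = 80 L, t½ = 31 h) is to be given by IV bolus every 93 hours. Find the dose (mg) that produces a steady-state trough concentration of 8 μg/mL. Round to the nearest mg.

4480 mg

τ/t½ = 93/31 ≈ 3, so f = (1/2)^(93/31) ≈ 0.125000.
Cmin,ss = (D/Vd)·f/(1−f), so D = Cmin,ss·Vd·(1−f)/f.
D = 8 × 80 × (1−f)/f ≈ 8 × 80 × 7.00000 ≈ 4480.00 mg.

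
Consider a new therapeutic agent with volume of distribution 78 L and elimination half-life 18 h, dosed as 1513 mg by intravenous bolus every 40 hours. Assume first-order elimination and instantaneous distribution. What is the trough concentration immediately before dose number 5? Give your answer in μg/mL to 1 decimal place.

5.3 μg/mL

f = (1/2)^(τ/t½) = (1/2)^(40/18) ≈ 0.2143.
C₀ = D/Vd = 1513/78 ≈ 19.397 μg/mL.
Before the 5th dose, 4 doses have been given. Superposition: Cmin = C₀·(f + f² + … + f^4).
≈ 19.397 × (0.2143 + 0.0459 + 0.0098 + 0.0021) ≈ 19.397 × 0.2721 ≈ 5.278 μg/mL.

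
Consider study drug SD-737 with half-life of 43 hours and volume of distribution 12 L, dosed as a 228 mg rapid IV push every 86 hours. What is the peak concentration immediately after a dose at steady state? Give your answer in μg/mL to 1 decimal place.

25.3 μg/mL

τ = 86 h = 2 half-lives, so f = (1/2)^2 = 0.25.
At steady state, R = 1/(1 − 0.25) = 4/3.
Single-dose peak C₀ = D/Vd = 228/12 = 19 μg/mL.
Steady-state peak Cmax,ss = C₀·R = 19 × 4/3 ≈ 25.333 μg/mL.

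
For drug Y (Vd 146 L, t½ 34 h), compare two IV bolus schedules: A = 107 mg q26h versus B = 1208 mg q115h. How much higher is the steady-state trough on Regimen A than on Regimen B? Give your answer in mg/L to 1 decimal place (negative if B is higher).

Regimen A: f = (1/2)^(26/34) ≈ 0.5886; Cmin,ss = (107/146)·f/(1−f) ≈ 1.049 mg/L.
Regimen B: f = (1/2)^(115/34) ≈ 0.0959; Cmin,ss = (1208/146)·f/(1−f) ≈ 0.878 mg/L.
Difference ≈ 1.049 − 0.878 ≈ 0.171 mg/L.

0.2 mg/L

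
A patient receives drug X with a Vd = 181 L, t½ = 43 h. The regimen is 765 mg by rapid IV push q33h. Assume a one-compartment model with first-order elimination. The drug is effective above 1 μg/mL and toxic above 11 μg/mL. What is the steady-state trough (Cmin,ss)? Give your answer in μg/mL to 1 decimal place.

τ/t½ = 33/43 ≈ 0.76744, so fraction remaining f = (1/2)^(33/43) ≈ 0.5875.
Single-dose peak C₀ = D/Vd = 765/181 ≈ 4.227 μg/mL.
Steady-state trough Cmin,ss = C₀·f/(1−f) ≈ 4.227 × 0.5875/0.4125 ≈ 6.020 μg/mL.
Trough 6.0 μg/mL vs MEC 1 μg/mL: adequate.

6.0 μg/mL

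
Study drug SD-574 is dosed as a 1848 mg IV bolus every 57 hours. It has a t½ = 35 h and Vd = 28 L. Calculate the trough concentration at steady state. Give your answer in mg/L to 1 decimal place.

Over one 57-h interval, 57/35 ≈ 1.6286 half-lives elapse, leaving f ≈ 0.3234 of each dose.
Accumulation ratio R = 1/(1 − f) ≈ 1/0.6766 ≈ 1.4780.
Single-dose peak C₀ = D/Vd = 1848/28 ≈ 66.000 mg/L.
Steady-state peak Cmax,ss = C₀·R ≈ 66.000 × 1.4780 ≈ 97.548 mg/L.
One interval later, Cmin,ss = Cmax,ss·e^(−kτ) ≈ 97.548 × 0.3234 ≈ 31.547 mg/L.

31.5 mg/L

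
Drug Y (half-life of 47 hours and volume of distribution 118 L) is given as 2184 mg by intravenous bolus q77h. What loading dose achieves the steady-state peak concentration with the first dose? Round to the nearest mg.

f = (1/2)^(77/47) ≈ 0.321235; accumulation ratio R = 1/(1−f) ≈ 1.47326.
Loading dose to hit Cmax,ss on first dose: D_load = D_maint·R ≈ 2184 × 1.47326 ≈ 3217.60 mg.

3218 mg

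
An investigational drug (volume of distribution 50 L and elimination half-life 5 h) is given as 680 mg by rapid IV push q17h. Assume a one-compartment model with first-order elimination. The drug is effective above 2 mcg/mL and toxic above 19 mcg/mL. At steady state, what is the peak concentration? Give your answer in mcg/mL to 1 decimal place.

15.0 mcg/mL

Over one 17-h interval, 17/5 ≈ 3.4 half-lives elapse, leaving f ≈ 0.0947 of each dose.
Accumulation ratio R = 1/(1 − f) ≈ 1/0.9053 ≈ 1.1046.
Each bolus raises the concentration by D/Vd = 680/50 ≈ 13.600 mcg/mL.
Cmax,ss = C₀/(1 − f) ≈ 13.600/0.9053 ≈ 15.023 mcg/mL.
Peak 15.0 mcg/mL vs MTC 19 mcg/mL: below toxic threshold.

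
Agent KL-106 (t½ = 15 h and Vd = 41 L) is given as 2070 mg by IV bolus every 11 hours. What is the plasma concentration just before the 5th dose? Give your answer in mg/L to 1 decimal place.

66.2 mg/L

f = (1/2)^(τ/t½) = (1/2)^(11/15) ≈ 0.6015.
C₀ = D/Vd = 2070/41 ≈ 50.488 mg/L.
Before the 5th dose, 4 doses have been given. Superposition: Cmin = C₀·(f + f² + … + f^4).
≈ 50.488 × (0.6015 + 0.3618 + 0.2176 + 0.1309) ≈ 50.488 × 1.3118 ≈ 66.230 mg/L.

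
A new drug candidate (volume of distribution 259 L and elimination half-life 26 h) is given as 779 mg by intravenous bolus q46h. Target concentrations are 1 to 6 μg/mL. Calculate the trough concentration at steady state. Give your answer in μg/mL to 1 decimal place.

1.2 μg/mL

τ/t½ = 46/26 ≈ 1.7692, so fraction remaining f = (1/2)^(46/26) ≈ 0.2934.
Each bolus raises the concentration by D/Vd = 779/259 ≈ 3.008 μg/mL.
Steady-state trough Cmin,ss = C₀·f/(1−f) ≈ 3.008 × 0.2934/0.7066 ≈ 1.249 μg/mL.
Trough 1.2 μg/mL vs MEC 1 μg/mL: adequate.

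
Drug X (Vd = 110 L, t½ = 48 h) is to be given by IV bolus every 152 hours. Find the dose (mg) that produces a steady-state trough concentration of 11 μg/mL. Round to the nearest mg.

τ/t½ = 152/48 ≈ 3.1667, so f = (1/2)^(152/48) ≈ 0.111362.
Cmin,ss = (D/Vd)·f/(1−f), so D = Cmin,ss·Vd·(1−f)/f.
D = 11 × 110 × (1−f)/f ≈ 11 × 110 × 7.97972 ≈ 9655.46 mg.

9655 mg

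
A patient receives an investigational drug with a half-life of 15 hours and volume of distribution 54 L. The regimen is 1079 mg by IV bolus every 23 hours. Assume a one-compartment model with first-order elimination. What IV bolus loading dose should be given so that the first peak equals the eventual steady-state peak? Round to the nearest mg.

f = (1/2)^(23/15) ≈ 0.345478; accumulation ratio R = 1/(1−f) ≈ 1.52783.
Loading dose to hit Cmax,ss on first dose: D_load = D_maint·R ≈ 1079 × 1.52783 ≈ 1648.53 mg.

1649 mg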